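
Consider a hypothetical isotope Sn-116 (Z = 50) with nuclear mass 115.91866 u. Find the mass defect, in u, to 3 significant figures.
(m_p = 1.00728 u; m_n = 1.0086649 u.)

The nucleus contains 50 protons and 116 − 50 = 66 neutrons.
Total constituent mass: 50 × 1.00728 + 66 × 1.0086649 = 116.9358834 u
Mass defect Δm = 116.9358834 − 115.91866 = 1.0172234 u

1.02 u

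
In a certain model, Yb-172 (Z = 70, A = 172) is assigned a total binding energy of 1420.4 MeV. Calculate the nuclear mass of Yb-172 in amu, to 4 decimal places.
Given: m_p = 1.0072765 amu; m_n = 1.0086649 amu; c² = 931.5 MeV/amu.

171.8683 amu

Mass defect = 1420.4 MeV / (931.5 MeV/amu) = 1.524852 amu
Constituent mass = 70(1.0072765) + 102(1.0086649) = 173.3931748 amu
Nuclear mass = 173.3931748 − 1.524852 = 171.8683228 amu ≈ 171.8683 amu (to 4 decimal places)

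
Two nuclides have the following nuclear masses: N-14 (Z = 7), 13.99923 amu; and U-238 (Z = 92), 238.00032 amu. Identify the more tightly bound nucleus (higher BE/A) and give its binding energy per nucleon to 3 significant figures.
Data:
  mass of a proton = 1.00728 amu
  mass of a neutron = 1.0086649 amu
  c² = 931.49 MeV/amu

N-14: Σm = 7(1.00728) + 7(1.0086649) = 14.1116143 amu; Δm = 0.1123843 amu; E_B = 104.68 MeV; E_B/A = 7.477 MeV
U-238: Σm = 92(1.00728) + 146(1.0086649) = 239.9348354 amu; Δm = 1.9345154 amu; E_B = 1802.0 MeV; E_B/A = 7.571 MeV
U-238 has the higher binding energy per nucleon, so it is the more tightly bound nucleus.

U-238; 7.57 MeV/nucleon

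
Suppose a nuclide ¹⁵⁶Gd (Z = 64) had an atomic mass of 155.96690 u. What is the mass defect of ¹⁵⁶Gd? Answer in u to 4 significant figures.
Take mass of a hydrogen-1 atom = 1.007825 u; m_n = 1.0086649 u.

Total constituent mass: 64 × 1.007825 + 92 × 1.0086649 = 157.2979708 u
The mass defect is 157.2979708 − 155.96690 = 1.3310708 u.

1.331 u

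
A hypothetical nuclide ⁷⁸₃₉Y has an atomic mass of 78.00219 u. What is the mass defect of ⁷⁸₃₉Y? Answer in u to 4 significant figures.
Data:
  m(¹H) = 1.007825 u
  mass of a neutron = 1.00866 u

0.6407 u

The nucleus contains 39 protons and 78 − 39 = 39 neutrons.
Total constituent mass: 39 × 1.007825 + 39 × 1.00866 = 78.642915 u
The mass defect is 78.642915 − 78.00219 = 0.640725 u.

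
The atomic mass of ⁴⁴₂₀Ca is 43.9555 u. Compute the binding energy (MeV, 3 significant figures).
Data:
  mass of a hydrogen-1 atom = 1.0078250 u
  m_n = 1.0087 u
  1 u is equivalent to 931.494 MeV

382 MeV

Z = 20, so N = A − Z = 44 − 20 = 24.
Σm = 20·m(¹H) + 24·m_n = 20.1565000 + 24.2088 = 44.3653000 u
Mass defect Δm = 44.3653000 − 43.9555 = 0.4098000 u
Binding energy = Δm·c² = 0.4098000 × 931.494 MeV/u = 381.726 MeV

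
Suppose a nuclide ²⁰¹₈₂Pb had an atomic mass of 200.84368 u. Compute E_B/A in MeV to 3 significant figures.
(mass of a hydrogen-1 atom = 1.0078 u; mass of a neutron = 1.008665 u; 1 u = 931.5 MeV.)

8.47 MeV/nucleon

Z = 82, so N = A − Z = 201 − 82 = 119.
Σm = 82·m(¹H) + 119·m_n = 82.6396 + 120.031135 = 202.670735 u
Δm = 202.670735 − 200.84368 = 1.827055 u
Converting to energy: 1.827055 u × 931.5 MeV/u = 1701.90 MeV
Dividing by A = 201 gives 8.467 MeV per nucleon.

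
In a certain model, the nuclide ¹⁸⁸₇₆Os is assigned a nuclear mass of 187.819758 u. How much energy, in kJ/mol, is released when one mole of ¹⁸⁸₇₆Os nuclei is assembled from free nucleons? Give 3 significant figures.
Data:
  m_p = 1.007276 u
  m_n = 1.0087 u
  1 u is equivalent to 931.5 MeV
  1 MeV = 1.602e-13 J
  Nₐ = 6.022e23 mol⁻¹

1.53e+11 kJ/mol

Total constituent mass: 76 × 1.007276 + 112 × 1.0087 = 189.527376 u
Δm = 189.527376 − 187.819758 = 1.707618 u
E_B = 1.707618 × 931.5 = 1590.65 MeV
Per nucleus in joules: 1590.65 MeV × 1.602e-13 J/MeV = 2.5482e-10 J
Per mole: 2.5482e-10 J × 6.022e23 mol⁻¹ = 1.5345e+14 J/mol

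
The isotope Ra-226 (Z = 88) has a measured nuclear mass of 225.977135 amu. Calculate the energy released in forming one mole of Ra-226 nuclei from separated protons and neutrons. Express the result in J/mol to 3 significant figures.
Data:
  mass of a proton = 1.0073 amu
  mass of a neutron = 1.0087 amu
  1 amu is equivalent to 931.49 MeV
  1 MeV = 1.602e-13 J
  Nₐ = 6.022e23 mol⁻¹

Σm = 88·m_p + 138·m_n = 88.6424 + 139.2006 = 227.8430 amu
Mass defect Δm = 227.8430 − 225.977135 = 1.865865 amu
Binding energy = Δm·c² = 1.865865 × 931.49 MeV/amu = 1738.03 MeV
Per nucleus in joules: 1738.03 MeV × 1.602e-13 J/MeV = 2.7843e-10 J
Per mole: 2.7843e-10 J × 6.022e23 mol⁻¹ = 1.6767e+14 J/mol

1.68e+14 J/mol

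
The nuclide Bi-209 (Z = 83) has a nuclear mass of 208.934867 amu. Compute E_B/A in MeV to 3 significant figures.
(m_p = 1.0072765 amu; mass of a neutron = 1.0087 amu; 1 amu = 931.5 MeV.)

7.87 MeV/nucleon

The nucleus contains 83 protons and 209 − 83 = 126 neutrons.
Mass of separated nucleons = 83(1.0072765) + 126(1.0087) = 83.6039495 + 127.0962 = 210.7001495 amu
Mass defect Δm = 210.7001495 − 208.934867 = 1.7652825 amu
Converting to energy: 1.7652825 amu × 931.5 MeV/amu = 1644.36 MeV
BE/A = 1644.36 MeV / 209 = 7.868 MeV/nucleon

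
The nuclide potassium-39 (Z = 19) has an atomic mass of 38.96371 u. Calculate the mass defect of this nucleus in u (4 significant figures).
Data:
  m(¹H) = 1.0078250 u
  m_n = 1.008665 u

Z = 19, so N = A − Z = 39 − 19 = 20.
Σm = 19·m(¹H) + 20·m_n = 19.1486750 + 20.173300 = 39.3219750 u
The mass defect is 39.3219750 − 38.96371 = 0.3582650 u.

0.3583 u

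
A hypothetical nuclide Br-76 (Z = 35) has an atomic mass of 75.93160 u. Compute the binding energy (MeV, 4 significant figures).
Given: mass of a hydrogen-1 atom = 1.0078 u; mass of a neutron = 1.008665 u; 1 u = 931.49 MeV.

648.9 MeV

Z = 35, so N = A − Z = 76 − 35 = 41.
Mass of separated nucleons = 35(1.0078) + 41(1.008665) = 35.2730 + 41.355265 = 76.628265 u
Δm = 76.628265 − 75.93160 = 0.696665 u
E_B = 0.696665 × 931.49 = 648.936 MeV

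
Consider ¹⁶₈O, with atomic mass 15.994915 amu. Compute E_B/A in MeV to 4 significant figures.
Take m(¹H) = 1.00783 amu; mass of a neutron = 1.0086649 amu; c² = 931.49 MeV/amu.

Mass of separated nucleons = 8(1.00783) + 8(1.0086649) = 8.06264 + 8.0693192 = 16.1319592 amu
Mass defect Δm = 16.1319592 − 15.994915 = 0.1370442 amu
E_B = 0.1370442 × 931.49 = 127.655 MeV
Per nucleon: 127.655 / 16 = 7.978 MeV

7.978 MeV/nucleon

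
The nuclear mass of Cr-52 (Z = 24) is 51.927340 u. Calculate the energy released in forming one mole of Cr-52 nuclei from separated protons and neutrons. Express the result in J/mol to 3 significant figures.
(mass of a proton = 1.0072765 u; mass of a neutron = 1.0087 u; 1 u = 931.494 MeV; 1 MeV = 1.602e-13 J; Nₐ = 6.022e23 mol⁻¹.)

Z = 24, so N = A − Z = 52 − 24 = 28.
Total constituent mass: 24 × 1.0072765 + 28 × 1.0087 = 52.4182360 u
The mass defect is 52.4182360 − 51.927340 = 0.4908960 u.
Converting to energy: 0.4908960 u × 931.494 MeV/u = 457.267 MeV
Per nucleus in joules: 457.267 MeV × 1.602e-13 J/MeV = 7.3254e-11 J
Per mole: 7.3254e-11 J × 6.022e23 mol⁻¹ = 4.4114e+13 J/mol

4.41e+13 J/mol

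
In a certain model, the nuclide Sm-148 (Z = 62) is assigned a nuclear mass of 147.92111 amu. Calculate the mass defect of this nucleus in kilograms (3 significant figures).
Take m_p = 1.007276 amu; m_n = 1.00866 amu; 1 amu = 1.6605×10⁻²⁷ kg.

2.12e-27 kg

Total constituent mass: 62 × 1.007276 + 86 × 1.00866 = 149.195872 amu
The mass defect is 149.195872 − 147.92111 = 1.274762 amu.
In SI units: 1.274762 amu × 1.6605×10⁻²⁷ kg/amu = 2.1167e-27 kg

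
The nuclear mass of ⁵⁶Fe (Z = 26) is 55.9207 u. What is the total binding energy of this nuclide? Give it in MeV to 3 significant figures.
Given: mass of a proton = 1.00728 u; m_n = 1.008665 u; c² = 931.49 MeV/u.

The nucleus contains 26 protons and 56 − 26 = 30 neutrons.
Total constituent mass: 26 × 1.00728 + 30 × 1.008665 = 56.449230 u
Δm = 56.449230 − 55.9207 = 0.528530 u
Binding energy = Δm·c² = 0.528530 × 931.49 MeV/u = 492.320 MeV

492 MeV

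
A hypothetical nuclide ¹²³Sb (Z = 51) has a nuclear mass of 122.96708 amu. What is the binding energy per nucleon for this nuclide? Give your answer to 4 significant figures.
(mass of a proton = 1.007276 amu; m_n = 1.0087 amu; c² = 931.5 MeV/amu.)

7.803 MeV/nucleon

With 51 protons and 72 neutrons (A = 123):
Mass of separated nucleons = 51(1.007276) + 72(1.0087) = 51.371076 + 72.6264 = 123.997476 amu
The mass defect is 123.997476 − 122.96708 = 1.030396 amu.
Binding energy = Δm·c² = 1.030396 × 931.5 MeV/amu = 959.814 MeV
Per nucleon: 959.814 / 123 = 7.803 MeV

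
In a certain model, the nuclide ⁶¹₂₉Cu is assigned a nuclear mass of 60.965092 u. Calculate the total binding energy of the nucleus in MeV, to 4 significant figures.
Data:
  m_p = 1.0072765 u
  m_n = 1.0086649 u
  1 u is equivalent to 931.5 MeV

487.4 MeV

With 29 protons and 32 neutrons (A = 61):
Σm = 29·m_p + 32·m_n = 29.2110185 + 32.2772768 = 61.4882953 u
Δm = 61.4882953 − 60.965092 = 0.5232033 u
Binding energy = Δm·c² = 0.5232033 × 931.5 MeV/u = 487.364 MeV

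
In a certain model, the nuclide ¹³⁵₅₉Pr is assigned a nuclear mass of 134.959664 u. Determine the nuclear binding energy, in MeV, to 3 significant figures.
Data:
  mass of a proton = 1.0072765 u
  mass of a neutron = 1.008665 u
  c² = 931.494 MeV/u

1050 MeV

Z = 59, so N = A − Z = 135 − 59 = 76.
Mass of separated nucleons = 59(1.0072765) + 76(1.008665) = 59.4293135 + 76.658540 = 136.0878535 u
Δm = 136.0878535 − 134.959664 = 1.1281895 u
Converting to energy: 1.1281895 u × 931.494 MeV/u = 1050.90 MeV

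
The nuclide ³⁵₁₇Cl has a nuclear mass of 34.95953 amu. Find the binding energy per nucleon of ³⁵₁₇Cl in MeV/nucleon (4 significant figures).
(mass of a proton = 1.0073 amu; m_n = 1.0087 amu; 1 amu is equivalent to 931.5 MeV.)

The nucleus contains 17 protons and 35 − 17 = 18 neutrons.
Mass of separated nucleons = 17(1.0073) + 18(1.0087) = 17.1241 + 18.1566 = 35.2807 amu
The mass defect is 35.2807 − 34.95953 = 0.32117 amu.
E_B = 0.32117 × 931.5 = 299.170 MeV
Per nucleon: 299.170 / 35 = 8.548 MeV

8.548 MeV/nucleon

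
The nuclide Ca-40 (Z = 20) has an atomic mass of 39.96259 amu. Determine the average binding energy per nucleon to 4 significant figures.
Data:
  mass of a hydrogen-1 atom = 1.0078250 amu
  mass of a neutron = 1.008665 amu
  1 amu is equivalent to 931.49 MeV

8.551 MeV/nucleon

With 20 protons and 20 neutrons (A = 40):
Mass of separated nucleons = 20(1.0078250) + 20(1.008665) = 20.1565000 + 20.173300 = 40.3298000 amu
The mass defect is 40.3298000 − 39.96259 = 0.3672100 amu.
Binding energy = Δm·c² = 0.3672100 × 931.49 MeV/amu = 342.052 MeV
Dividing by A = 40 gives 8.551 MeV per nucleon.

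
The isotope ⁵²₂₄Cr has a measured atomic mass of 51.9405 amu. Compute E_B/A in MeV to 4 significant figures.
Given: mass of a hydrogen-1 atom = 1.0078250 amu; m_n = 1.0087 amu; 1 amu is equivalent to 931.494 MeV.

8.794 MeV/nucleon

With 24 protons and 28 neutrons (A = 52):
Total constituent mass: 24 × 1.0078250 + 28 × 1.0087 = 52.4314000 amu
Δm = 52.4314000 − 51.9405 = 0.4909000 amu
E_B = 0.4909000 × 931.494 = 457.270 MeV
Dividing by A = 52 gives 8.794 MeV per nucleon.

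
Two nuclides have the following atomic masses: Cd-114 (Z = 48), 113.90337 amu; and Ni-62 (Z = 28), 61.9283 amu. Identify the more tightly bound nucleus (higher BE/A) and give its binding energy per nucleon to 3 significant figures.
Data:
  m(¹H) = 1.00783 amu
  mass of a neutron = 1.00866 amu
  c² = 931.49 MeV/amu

Ni-62; 8.79 MeV/nucleon

Cd-114: Σm = 48(1.00783) + 66(1.00866) = 114.94740 amu; Δm = 1.04403 amu; E_B = 972.50 MeV; E_B/A = 8.531 MeV
Ni-62: Σm = 28(1.00783) + 34(1.00866) = 62.51368 amu; Δm = 0.58538 amu; E_B = 545.28 MeV; E_B/A = 8.7948 MeV
Ni-62 has the higher binding energy per nucleon, so it is the more tightly bound nucleus.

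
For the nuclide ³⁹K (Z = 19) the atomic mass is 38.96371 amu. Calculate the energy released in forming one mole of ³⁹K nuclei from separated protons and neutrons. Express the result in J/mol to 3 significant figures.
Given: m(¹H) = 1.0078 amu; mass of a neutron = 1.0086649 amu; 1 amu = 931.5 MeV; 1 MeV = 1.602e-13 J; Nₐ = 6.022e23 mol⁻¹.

3.22e+13 J/mol

With 19 protons and 20 neutrons (A = 39):
Total constituent mass: 19 × 1.0078 + 20 × 1.0086649 = 39.3214980 amu
Δm = 39.3214980 − 38.96371 = 0.3577880 amu
Binding energy = Δm·c² = 0.3577880 × 931.5 MeV/amu = 333.280 MeV
Per nucleus in joules: 333.280 MeV × 1.602e-13 J/MeV = 5.3391e-11 J
Per mole: 5.3391e-11 J × 6.022e23 mol⁻¹ = 3.2152e+13 J/mol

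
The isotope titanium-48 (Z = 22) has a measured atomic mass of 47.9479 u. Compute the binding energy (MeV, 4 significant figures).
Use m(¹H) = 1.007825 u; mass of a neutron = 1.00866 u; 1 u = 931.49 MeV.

Total constituent mass: 22 × 1.007825 + 26 × 1.00866 = 48.397310 u
Mass defect Δm = 48.397310 − 47.9479 = 0.449410 u
Converting to energy: 0.449410 u × 931.49 MeV/u = 418.621 MeV

418.6 MeV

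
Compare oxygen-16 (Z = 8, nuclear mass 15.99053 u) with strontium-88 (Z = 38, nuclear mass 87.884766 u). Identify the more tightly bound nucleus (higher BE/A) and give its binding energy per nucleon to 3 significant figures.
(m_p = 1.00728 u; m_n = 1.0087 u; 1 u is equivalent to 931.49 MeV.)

oxygen-16: Σm = 8(1.00728) + 8(1.0087) = 16.12784 u; Δm = 0.13731 u; E_B = 127.90 MeV; E_B/A = 7.994 MeV
strontium-88: Σm = 38(1.00728) + 50(1.0087) = 88.71164 u; Δm = 0.826874 u; E_B = 770.22 MeV; E_B/A = 8.753 MeV
strontium-88 has the higher binding energy per nucleon, so it is the more tightly bound nucleus.

strontium-88; 8.75 MeV/nucleon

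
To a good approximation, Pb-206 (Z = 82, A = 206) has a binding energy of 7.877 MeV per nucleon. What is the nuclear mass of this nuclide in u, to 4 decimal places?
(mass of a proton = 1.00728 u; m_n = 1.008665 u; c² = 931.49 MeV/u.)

205.9294 u

Total binding energy = 206 × 7.877 = 1622.662 MeV
Mass defect = 1622.662 MeV / (931.49 MeV/u) = 1.742007 u
Constituent mass = 82(1.00728) + 124(1.008665) = 207.671420 u
Nuclear mass = 207.671420 − 1.742007 = 205.929413 u ≈ 205.9294 u (to 4 decimal places)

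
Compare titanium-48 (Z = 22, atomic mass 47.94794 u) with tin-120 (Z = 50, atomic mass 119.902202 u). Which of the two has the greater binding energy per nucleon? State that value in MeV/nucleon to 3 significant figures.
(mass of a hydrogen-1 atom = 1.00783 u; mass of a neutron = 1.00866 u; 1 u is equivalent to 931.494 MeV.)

titanium-48; 8.72 MeV/nucleon

titanium-48: Σm = 22(1.00783) + 26(1.00866) = 48.39742 u; Δm = 0.44948 u; E_B = 418.69 MeV; E_B/A = 8.723 MeV
tin-120: Σm = 50(1.00783) + 70(1.00866) = 120.99770 u; Δm = 1.095498 u; E_B = 1020.45 MeV; E_B/A = 8.504 MeV
titanium-48 has the higher binding energy per nucleon, so it is the more tightly bound nucleus.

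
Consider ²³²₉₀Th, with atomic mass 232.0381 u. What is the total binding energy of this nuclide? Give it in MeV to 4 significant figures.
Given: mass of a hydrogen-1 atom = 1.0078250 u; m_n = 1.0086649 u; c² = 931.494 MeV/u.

1767 MeV

Total constituent mass: 90 × 1.0078250 + 142 × 1.0086649 = 233.9346658 u
Δm = 233.9346658 − 232.0381 = 1.8965658 u
Converting to energy: 1.8965658 u × 931.494 MeV/u = 1766.64 MeV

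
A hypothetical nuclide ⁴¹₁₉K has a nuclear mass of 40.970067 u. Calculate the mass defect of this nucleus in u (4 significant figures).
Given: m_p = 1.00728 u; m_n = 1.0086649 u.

0.3589 u

Z = 19, so N = A − Z = 41 − 19 = 22.
Σm = 19·m_p + 22·m_n = 19.13832 + 22.1906278 = 41.3289478 u
The mass defect is 41.3289478 − 40.970067 = 0.3588808 u.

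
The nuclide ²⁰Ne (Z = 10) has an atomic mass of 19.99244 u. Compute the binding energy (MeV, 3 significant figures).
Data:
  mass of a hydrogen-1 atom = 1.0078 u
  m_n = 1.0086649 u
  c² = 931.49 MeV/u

Mass of separated nucleons = 10(1.0078) + 10(1.0086649) = 10.0780 + 10.0866490 = 20.1646490 u
Mass defect Δm = 20.1646490 − 19.99244 = 0.1722090 u
E_B = 0.1722090 × 931.49 = 160.411 MeV

160 MeV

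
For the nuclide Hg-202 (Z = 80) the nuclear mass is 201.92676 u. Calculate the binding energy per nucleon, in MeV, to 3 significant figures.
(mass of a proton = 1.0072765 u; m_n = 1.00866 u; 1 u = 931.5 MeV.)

7.89 MeV/nucleon

The nucleus contains 80 protons and 202 − 80 = 122 neutrons.
Mass of separated nucleons = 80(1.0072765) + 122(1.00866) = 80.5821200 + 123.05652 = 203.6386400 u
Δm = 203.6386400 − 201.92676 = 1.7118800 u
E_B = 1.7118800 × 931.5 = 1594.62 MeV
BE/A = 1594.62 MeV / 202 = 7.894 MeV/nucleon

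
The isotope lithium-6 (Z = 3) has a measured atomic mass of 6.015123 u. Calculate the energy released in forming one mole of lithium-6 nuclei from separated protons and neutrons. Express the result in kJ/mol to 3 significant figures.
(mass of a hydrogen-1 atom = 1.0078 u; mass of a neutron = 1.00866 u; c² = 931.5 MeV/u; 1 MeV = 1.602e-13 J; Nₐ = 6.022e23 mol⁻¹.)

3.08e+09 kJ/mol

Σm = 3·m(¹H) + 3·m_n = 3.0234 + 3.02598 = 6.04938 u
Mass defect Δm = 6.04938 − 6.015123 = 0.034257 u
E_B = 0.034257 × 931.5 = 31.9104 MeV
Per nucleus in joules: 31.9104 MeV × 1.602e-13 J/MeV = 5.1120e-12 J
Per mole: 5.1120e-12 J × 6.022e23 mol⁻¹ = 3.0784e+12 J/mol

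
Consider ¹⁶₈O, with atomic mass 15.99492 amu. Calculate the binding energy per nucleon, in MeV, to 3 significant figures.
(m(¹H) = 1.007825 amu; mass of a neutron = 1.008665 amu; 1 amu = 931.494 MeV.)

Z = 8, so N = A − Z = 16 − 8 = 8.
Total constituent mass: 8 × 1.007825 + 8 × 1.008665 = 16.131920 amu
The mass defect is 16.131920 − 15.99492 = 0.137000 amu.
Converting to energy: 0.137000 amu × 931.494 MeV/amu = 127.615 MeV
Dividing by A = 16 gives 7.976 MeV per nucleon.

7.98 MeV/nucleon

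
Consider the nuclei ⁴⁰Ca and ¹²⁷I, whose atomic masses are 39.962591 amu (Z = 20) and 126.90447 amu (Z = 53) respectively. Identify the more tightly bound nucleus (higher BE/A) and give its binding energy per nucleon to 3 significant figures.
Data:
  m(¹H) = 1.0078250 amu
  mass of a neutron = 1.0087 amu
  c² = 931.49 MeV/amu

⁴⁰Ca; 8.57 MeV/nucleon

⁴⁰Ca: Σm = 20(1.0078250) + 20(1.0087) = 40.3305000 amu; Δm = 0.3679090 amu; E_B = 342.70 MeV; E_B/A = 8.568 MeV
¹²⁷I: Σm = 53(1.0078250) + 74(1.0087) = 128.0585250 amu; Δm = 1.1540550 amu; E_B = 1074.99 MeV; E_B/A = 8.464 MeV
⁴⁰Ca has the higher binding energy per nucleon, so it is the more tightly bound nucleus.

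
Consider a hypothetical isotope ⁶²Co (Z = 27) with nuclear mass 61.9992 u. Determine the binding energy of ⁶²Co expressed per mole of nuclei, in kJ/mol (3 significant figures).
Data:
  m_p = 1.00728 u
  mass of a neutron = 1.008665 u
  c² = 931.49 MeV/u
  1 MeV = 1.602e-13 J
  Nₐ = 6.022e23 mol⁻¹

The nucleus contains 27 protons and 62 − 27 = 35 neutrons.
Σm = 27·m_p + 35·m_n = 27.19656 + 35.303275 = 62.499835 u
Δm = 62.499835 − 61.9992 = 0.500635 u
E_B = 0.500635 × 931.49 = 466.336 MeV
Per nucleus in joules: 466.336 MeV × 1.602e-13 J/MeV = 7.4707e-11 J
Per mole: 7.4707e-11 J × 6.022e23 mol⁻¹ = 4.4989e+13 J/mol

4.50e+10 kJ/mol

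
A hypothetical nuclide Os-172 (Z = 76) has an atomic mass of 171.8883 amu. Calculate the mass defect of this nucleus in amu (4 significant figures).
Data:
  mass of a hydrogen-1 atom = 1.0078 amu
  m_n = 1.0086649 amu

Z = 76, so N = A − Z = 172 − 76 = 96.
Total constituent mass: 76 × 1.0078 + 96 × 1.0086649 = 173.4246304 amu
Mass defect Δm = 173.4246304 − 171.8883 = 1.5363304 amu

1.536 amu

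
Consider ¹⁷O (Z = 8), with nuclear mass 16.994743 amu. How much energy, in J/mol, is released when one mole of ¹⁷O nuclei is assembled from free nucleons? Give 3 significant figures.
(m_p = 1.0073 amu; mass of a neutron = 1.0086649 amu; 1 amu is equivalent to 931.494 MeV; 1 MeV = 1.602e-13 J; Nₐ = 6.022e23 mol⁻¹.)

Mass of separated nucleons = 8(1.0073) + 9(1.0086649) = 8.0584 + 9.0779841 = 17.1363841 amu
Δm = 17.1363841 − 16.994743 = 0.1416411 amu
Binding energy = Δm·c² = 0.1416411 × 931.494 MeV/amu = 131.938 MeV
Per nucleus in joules: 131.938 MeV × 1.602e-13 J/MeV = 2.1136e-11 J
Per mole: 2.1136e-11 J × 6.022e23 mol⁻¹ = 1.2728e+13 J/mol

1.27e+13 J/mol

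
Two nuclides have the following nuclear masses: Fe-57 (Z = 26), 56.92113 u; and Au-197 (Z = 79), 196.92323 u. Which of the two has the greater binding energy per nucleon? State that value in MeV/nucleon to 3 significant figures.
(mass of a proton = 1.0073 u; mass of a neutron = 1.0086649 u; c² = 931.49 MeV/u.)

Fe-57: Σm = 26(1.0073) + 31(1.0086649) = 57.4584119 u; Δm = 0.5372819 u; E_B = 500.47 MeV; E_B/A = 8.780 MeV
Au-197: Σm = 79(1.0073) + 118(1.0086649) = 198.5991582 u; Δm = 1.6759282 u; E_B = 1561.1 MeV; E_B/A = 7.924 MeV
Fe-57 has the higher binding energy per nucleon, so it is the more tightly bound nucleus.

Fe-57; 8.78 MeV/nucleon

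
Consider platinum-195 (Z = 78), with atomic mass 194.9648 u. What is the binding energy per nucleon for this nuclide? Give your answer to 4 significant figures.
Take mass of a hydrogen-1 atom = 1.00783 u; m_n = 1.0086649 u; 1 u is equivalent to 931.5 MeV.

The nucleus contains 78 protons and 195 − 78 = 117 neutrons.
Mass of separated nucleons = 78(1.00783) + 117(1.0086649) = 78.61074 + 118.0137933 = 196.6245333 u
Δm = 196.6245333 − 194.9648 = 1.6597333 u
Converting to energy: 1.6597333 u × 931.5 MeV/u = 1546.04 MeV
Per nucleon: 1546.04 / 195 = 7.928 MeV

7.928 MeV/nucleon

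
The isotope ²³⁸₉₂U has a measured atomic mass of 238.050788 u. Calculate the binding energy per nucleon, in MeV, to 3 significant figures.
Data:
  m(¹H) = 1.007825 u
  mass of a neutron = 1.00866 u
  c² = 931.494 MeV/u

7.57 MeV/nucleon

Σm = 92·m(¹H) + 146·m_n = 92.719900 + 147.26436 = 239.984260 u
The mass defect is 239.984260 − 238.050788 = 1.933472 u.
E_B = 1.933472 × 931.494 = 1801.02 MeV
Dividing by A = 238 gives 7.567 MeV per nucleon.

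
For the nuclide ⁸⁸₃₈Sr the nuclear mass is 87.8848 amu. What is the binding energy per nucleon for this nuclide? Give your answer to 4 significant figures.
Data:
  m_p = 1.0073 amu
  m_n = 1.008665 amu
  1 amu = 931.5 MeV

Z = 38, so N = A − Z = 88 − 38 = 50.
Total constituent mass: 38 × 1.0073 + 50 × 1.008665 = 88.710650 amu
Δm = 88.710650 − 87.8848 = 0.825850 amu
Converting to energy: 0.825850 amu × 931.5 MeV/amu = 769.279 MeV
BE/A = 769.279 MeV / 88 = 8.742 MeV/nucleon

8.742 MeV/nucleon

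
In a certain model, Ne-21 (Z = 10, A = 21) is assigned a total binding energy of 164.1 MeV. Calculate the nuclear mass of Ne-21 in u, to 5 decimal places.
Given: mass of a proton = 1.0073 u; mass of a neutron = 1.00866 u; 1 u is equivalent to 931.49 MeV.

20.99209 u

Mass defect = 164.1 MeV / (931.49 MeV/u) = 0.1761694 u
Constituent mass = 10(1.0073) + 11(1.00866) = 21.16826 u
Nuclear mass = 21.16826 − 0.1761694 = 20.9920906 u ≈ 20.99209 u (to 5 decimal places)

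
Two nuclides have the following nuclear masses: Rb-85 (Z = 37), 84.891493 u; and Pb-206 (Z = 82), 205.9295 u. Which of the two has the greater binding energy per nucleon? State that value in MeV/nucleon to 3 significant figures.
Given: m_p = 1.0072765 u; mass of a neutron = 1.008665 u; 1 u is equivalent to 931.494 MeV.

Rb-85: Σm = 37(1.0072765) + 48(1.008665) = 85.6851505 u; Δm = 0.7936575 u; E_B = 739.287 MeV; E_B/A = 8.697 MeV
Pb-206: Σm = 82(1.0072765) + 124(1.008665) = 207.6711330 u; Δm = 1.7416330 u; E_B = 1622.3 MeV; E_B/A = 7.875 MeV
Rb-85 has the higher binding energy per nucleon, so it is the more tightly bound nucleus.

Rb-85; 8.70 MeV/nucleon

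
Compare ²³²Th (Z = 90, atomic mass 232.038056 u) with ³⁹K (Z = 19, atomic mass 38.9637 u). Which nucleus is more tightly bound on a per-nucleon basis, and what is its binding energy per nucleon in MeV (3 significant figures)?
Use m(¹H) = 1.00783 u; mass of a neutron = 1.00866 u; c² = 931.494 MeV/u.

³⁹K; 8.56 MeV/nucleon

²³²Th: Σm = 90(1.00783) + 142(1.00866) = 233.93442 u; Δm = 1.896364 u; E_B = 1766.5 MeV; E_B/A = 7.614 MeV
³⁹K: Σm = 19(1.00783) + 20(1.00866) = 39.32197 u; Δm = 0.35827 u; E_B = 333.73 MeV; E_B/A = 8.557 MeV
³⁹K has the higher binding energy per nucleon, so it is the more tightly bound nucleus.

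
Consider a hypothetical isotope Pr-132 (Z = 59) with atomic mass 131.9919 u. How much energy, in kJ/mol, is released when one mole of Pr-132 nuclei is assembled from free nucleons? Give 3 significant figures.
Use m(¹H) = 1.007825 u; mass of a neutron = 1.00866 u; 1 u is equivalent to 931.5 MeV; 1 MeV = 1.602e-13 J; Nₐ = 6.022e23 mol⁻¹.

9.90e+10 kJ/mol

Mass of separated nucleons = 59(1.007825) + 73(1.00866) = 59.461675 + 73.63218 = 133.093855 u
Mass defect Δm = 133.093855 − 131.9919 = 1.101955 u
E_B = 1.101955 × 931.5 = 1026.47 MeV
Per nucleus in joules: 1026.47 MeV × 1.602e-13 J/MeV = 1.6444e-10 J
Per mole: 1.6444e-10 J × 6.022e23 mol⁻¹ = 9.9026e+13 J/mol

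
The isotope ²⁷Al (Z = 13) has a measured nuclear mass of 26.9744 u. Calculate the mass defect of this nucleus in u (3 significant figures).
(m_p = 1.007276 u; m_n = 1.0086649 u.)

0.241 u

The nucleus contains 13 protons and 27 − 13 = 14 neutrons.
Mass of separated nucleons = 13(1.007276) + 14(1.0086649) = 13.094588 + 14.1213086 = 27.2158966 u
Δm = 27.2158966 − 26.9744 = 0.2414966 u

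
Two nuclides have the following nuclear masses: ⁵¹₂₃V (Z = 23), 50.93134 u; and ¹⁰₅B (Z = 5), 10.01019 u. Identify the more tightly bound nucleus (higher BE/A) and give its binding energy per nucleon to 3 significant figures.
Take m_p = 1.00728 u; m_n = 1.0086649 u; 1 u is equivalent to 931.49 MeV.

⁵¹₂₃V: Σm = 23(1.00728) + 28(1.0086649) = 51.4100572 u; Δm = 0.4787172 u; E_B = 445.92 MeV; E_B/A = 8.744 MeV
¹⁰₅B: Σm = 5(1.00728) + 5(1.0086649) = 10.0797245 u; Δm = 0.0695345 u; E_B = 64.771 MeV; E_B/A = 6.477 MeV
⁵¹₂₃V has the higher binding energy per nucleon, so it is the more tightly bound nucleus.

⁵¹₂₃V; 8.74 MeV/nucleon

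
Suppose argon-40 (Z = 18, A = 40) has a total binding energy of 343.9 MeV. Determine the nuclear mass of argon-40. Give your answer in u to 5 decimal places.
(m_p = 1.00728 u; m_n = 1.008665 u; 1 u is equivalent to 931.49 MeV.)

39.95248 u

Mass defect = 343.9 MeV / (931.49 MeV/u) = 0.3691934 u
Constituent mass = 18(1.00728) + 22(1.008665) = 40.321670 u
Nuclear mass = 40.321670 − 0.3691934 = 39.9524766 u ≈ 39.95248 u (to 5 decimal places)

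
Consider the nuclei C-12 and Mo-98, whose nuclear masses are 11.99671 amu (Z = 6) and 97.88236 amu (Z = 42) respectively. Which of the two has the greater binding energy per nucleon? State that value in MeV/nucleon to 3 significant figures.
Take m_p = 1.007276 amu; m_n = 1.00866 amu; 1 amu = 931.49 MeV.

C-12: Σm = 6(1.007276) + 6(1.00866) = 12.095616 amu; Δm = 0.098906 amu; E_B = 92.1299 MeV; E_B/A = 7.677 MeV
Mo-98: Σm = 42(1.007276) + 56(1.00866) = 98.790552 amu; Δm = 0.908192 amu; E_B = 845.97 MeV; E_B/A = 8.632 MeV
Mo-98 has the higher binding energy per nucleon, so it is the more tightly bound nucleus.

Mo-98; 8.63 MeV/nucleon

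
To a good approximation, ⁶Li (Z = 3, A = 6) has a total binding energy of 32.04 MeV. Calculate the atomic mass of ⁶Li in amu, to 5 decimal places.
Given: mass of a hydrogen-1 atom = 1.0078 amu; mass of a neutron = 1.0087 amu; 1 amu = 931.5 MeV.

6.01510 amu

Mass defect = 32.04 MeV / (931.5 MeV/amu) = 0.0343961 amu
Constituent mass = 3(1.0078) + 3(1.0087) = 6.0495 amu
Atomic mass = 6.0495 − 0.0343961 = 6.0151039 amu ≈ 6.01510 amu (to 5 decimal places)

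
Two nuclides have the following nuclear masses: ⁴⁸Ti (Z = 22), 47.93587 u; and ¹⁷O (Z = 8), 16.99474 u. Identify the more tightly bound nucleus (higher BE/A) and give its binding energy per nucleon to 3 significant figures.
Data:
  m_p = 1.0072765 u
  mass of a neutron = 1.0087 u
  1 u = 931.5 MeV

⁴⁸Ti: Σm = 22(1.0072765) + 26(1.0087) = 48.3862830 u; Δm = 0.4504130 u; E_B = 419.56 MeV; E_B/A = 8.741 MeV
¹⁷O: Σm = 8(1.0072765) + 9(1.0087) = 17.1365120 u; Δm = 0.1417720 u; E_B = 132.06 MeV; E_B/A = 7.768 MeV
⁴⁸Ti has the higher binding energy per nucleon, so it is the more tightly bound nucleus.

⁴⁸Ti; 8.74 MeV/nucleon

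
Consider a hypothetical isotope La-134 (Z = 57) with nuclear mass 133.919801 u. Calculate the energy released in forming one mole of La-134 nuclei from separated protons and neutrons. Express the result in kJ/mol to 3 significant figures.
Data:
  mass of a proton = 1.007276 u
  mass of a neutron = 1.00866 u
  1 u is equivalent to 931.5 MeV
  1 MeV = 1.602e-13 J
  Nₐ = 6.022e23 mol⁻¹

1.04e+11 kJ/mol

Σm = 57·m_p + 77·m_n = 57.414732 + 77.66682 = 135.081552 u
The mass defect is 135.081552 − 133.919801 = 1.161751 u.
Converting to energy: 1.161751 u × 931.5 MeV/u = 1082.17 MeV
Per nucleus in joules: 1082.17 MeV × 1.602e-13 J/MeV = 1.7336e-10 J
Per mole: 1.7336e-10 J × 6.022e23 mol⁻¹ = 1.0440e+14 J/mol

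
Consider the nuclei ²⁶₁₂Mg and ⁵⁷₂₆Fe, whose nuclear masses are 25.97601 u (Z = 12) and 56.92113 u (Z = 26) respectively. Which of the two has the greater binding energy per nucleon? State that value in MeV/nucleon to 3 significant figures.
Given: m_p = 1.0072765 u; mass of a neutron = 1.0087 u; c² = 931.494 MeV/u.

⁵⁷₂₆Fe; 8.79 MeV/nucleon

²⁶₁₂Mg: Σm = 12(1.0072765) + 14(1.0087) = 26.2091180 u; Δm = 0.2331080 u; E_B = 217.1387 MeV; E_B/A = 8.351 MeV
⁵⁷₂₆Fe: Σm = 26(1.0072765) + 31(1.0087) = 57.4588890 u; Δm = 0.5377590 u; E_B = 500.92 MeV; E_B/A = 8.788 MeV
⁵⁷₂₆Fe has the higher binding energy per nucleon, so it is the more tightly bound nucleus.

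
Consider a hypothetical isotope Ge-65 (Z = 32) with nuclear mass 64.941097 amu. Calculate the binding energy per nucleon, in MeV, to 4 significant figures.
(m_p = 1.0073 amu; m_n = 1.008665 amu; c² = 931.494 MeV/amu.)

With 32 protons and 33 neutrons (A = 65):
Total constituent mass: 32 × 1.0073 + 33 × 1.008665 = 65.519545 amu
The mass defect is 65.519545 − 64.941097 = 0.578448 amu.
Converting to energy: 0.578448 amu × 931.494 MeV/amu = 538.821 MeV
Per nucleon: 538.821 / 65 = 8.290 MeV

8.290 MeV/nucleon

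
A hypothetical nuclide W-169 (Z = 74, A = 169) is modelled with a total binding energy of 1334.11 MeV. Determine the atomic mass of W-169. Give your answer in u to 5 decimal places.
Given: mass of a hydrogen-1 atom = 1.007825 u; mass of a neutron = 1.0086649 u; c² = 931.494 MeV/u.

Mass defect = 1334.11 MeV / (931.494 MeV/u) = 1.4322261 u
Constituent mass = 74(1.007825) + 95(1.0086649) = 170.4022155 u
Atomic mass = 170.4022155 − 1.4322261 = 168.9699894 u ≈ 168.96999 u (to 5 decimal places)

168.96999 u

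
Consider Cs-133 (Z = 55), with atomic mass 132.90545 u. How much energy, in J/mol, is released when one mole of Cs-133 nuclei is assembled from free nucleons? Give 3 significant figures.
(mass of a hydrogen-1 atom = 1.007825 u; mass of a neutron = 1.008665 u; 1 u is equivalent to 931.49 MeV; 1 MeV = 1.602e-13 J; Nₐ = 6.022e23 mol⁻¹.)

The nucleus contains 55 protons and 133 − 55 = 78 neutrons.
Total constituent mass: 55 × 1.007825 + 78 × 1.008665 = 134.106245 u
Δm = 134.106245 − 132.90545 = 1.200795 u
Converting to energy: 1.200795 u × 931.49 MeV/u = 1118.53 MeV
Per nucleus in joules: 1118.53 MeV × 1.602e-13 J/MeV = 1.7919e-10 J
Per mole: 1.7919e-10 J × 6.022e23 mol⁻¹ = 1.0791e+14 J/mol

1.08e+14 J/mol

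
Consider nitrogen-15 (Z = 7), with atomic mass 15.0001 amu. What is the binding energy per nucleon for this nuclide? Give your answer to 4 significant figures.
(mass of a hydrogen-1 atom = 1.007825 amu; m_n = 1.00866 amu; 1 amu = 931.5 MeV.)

7.698 MeV/nucleon

Total constituent mass: 7 × 1.007825 + 8 × 1.00866 = 15.124055 amu
The mass defect is 15.124055 − 15.0001 = 0.123955 amu.
Converting to energy: 0.123955 amu × 931.5 MeV/amu = 115.464 MeV
Per nucleon: 115.464 / 15 = 7.698 MeV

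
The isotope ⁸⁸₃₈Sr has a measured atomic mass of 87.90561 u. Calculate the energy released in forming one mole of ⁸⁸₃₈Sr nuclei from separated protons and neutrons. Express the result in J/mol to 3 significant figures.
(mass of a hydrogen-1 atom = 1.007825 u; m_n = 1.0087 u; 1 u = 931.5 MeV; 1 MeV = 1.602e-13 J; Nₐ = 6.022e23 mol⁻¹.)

7.43e+13 J/mol

The nucleus contains 38 protons and 88 − 38 = 50 neutrons.
Σm = 38·m(¹H) + 50·m_n = 38.297350 + 50.4350 = 88.732350 u
Mass defect Δm = 88.732350 − 87.90561 = 0.826740 u
Converting to energy: 0.826740 u × 931.5 MeV/u = 770.108 MeV
Per nucleus in joules: 770.108 MeV × 1.602e-13 J/MeV = 1.2337e-10 J
Per mole: 1.2337e-10 J × 6.022e23 mol⁻¹ = 7.4293e+13 J/mol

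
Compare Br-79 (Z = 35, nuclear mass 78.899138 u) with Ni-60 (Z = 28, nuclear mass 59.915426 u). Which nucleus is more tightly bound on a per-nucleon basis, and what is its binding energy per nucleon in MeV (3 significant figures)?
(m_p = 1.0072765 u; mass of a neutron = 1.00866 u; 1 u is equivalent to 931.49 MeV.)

Br-79: Σm = 35(1.0072765) + 44(1.00866) = 79.6357175 u; Δm = 0.7365795 u; E_B = 686.12 MeV; E_B/A = 8.685 MeV
Ni-60: Σm = 28(1.0072765) + 32(1.00866) = 60.4808620 u; Δm = 0.5654360 u; E_B = 526.70 MeV; E_B/A = 8.778 MeV
Ni-60 has the higher binding energy per nucleon, so it is the more tightly bound nucleus.

Ni-60; 8.78 MeV/nucleon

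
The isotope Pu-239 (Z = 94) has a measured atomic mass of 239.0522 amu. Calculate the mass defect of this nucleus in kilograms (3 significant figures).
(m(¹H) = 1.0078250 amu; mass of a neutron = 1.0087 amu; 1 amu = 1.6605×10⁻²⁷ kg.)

Total constituent mass: 94 × 1.0078250 + 145 × 1.0087 = 240.9970500 amu
Δm = 240.9970500 − 239.0522 = 1.9448500 amu
In SI units: 1.9448500 amu × 1.6605×10⁻²⁷ kg/amu = 3.2294e-27 kg

3.23e-27 kg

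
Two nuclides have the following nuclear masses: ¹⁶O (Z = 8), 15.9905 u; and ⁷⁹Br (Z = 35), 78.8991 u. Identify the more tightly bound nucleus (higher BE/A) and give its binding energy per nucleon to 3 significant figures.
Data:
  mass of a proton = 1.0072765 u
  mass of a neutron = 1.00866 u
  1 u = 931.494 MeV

⁷⁹Br; 8.69 MeV/nucleon

¹⁶O: Σm = 8(1.0072765) + 8(1.00866) = 16.1274920 u; Δm = 0.1369920 u; E_B = 127.607 MeV; E_B/A = 7.975 MeV
⁷⁹Br: Σm = 35(1.0072765) + 44(1.00866) = 79.6357175 u; Δm = 0.7366175 u; E_B = 686.155 MeV; E_B/A = 8.686 MeV
⁷⁹Br has the higher binding energy per nucleon, so it is the more tightly bound nucleus.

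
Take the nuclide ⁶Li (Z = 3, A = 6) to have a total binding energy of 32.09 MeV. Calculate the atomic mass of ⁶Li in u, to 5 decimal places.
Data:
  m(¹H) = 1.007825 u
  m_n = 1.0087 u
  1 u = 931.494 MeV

Mass defect = 32.09 MeV / (931.494 MeV/u) = 0.03445003 u
Constituent mass = 3(1.007825) + 3(1.0087) = 6.049575 u
Atomic mass = 6.049575 − 0.03445003 = 6.01512497 u ≈ 6.01512 u (to 5 decimal places)

6.01512 u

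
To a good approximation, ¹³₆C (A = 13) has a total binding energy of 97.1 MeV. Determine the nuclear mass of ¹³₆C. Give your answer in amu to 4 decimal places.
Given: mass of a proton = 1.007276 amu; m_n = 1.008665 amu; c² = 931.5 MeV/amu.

Mass defect = 97.1 MeV / (931.5 MeV/amu) = 0.104240 amu
Constituent mass = 6(1.007276) + 7(1.008665) = 13.104311 amu
Nuclear mass = 13.104311 − 0.104240 = 13.000071 amu ≈ 13.0001 amu (to 4 decimal places)

13.0001 amu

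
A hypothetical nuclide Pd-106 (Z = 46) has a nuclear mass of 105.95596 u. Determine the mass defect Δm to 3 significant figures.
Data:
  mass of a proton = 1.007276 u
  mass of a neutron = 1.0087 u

0.901 u

Mass of separated nucleons = 46(1.007276) + 60(1.0087) = 46.334696 + 60.5220 = 106.856696 u
Δm = 106.856696 − 105.95596 = 0.900736 u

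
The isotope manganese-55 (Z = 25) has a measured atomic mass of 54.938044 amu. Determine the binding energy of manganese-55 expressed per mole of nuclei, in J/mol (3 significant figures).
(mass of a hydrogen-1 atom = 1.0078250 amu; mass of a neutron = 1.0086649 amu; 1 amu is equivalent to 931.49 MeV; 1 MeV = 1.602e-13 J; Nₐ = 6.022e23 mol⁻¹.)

4.65e+13 J/mol

Mass of separated nucleons = 25(1.0078250) + 30(1.0086649) = 25.1956250 + 30.2599470 = 55.4555720 amu
Δm = 55.4555720 − 54.938044 = 0.5175280 amu
E_B = 0.5175280 × 931.49 = 482.072 MeV
Per nucleus in joules: 482.072 MeV × 1.602e-13 J/MeV = 7.7228e-11 J
Per mole: 7.7228e-11 J × 6.022e23 mol⁻¹ = 4.6507e+13 J/mol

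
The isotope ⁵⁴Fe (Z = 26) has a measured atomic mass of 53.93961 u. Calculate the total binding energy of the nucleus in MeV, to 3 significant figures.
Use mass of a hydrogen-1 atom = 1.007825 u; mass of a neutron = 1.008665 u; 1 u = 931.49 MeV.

472 MeV

The nucleus contains 26 protons and 54 − 26 = 28 neutrons.
Σm = 26·m(¹H) + 28·m_n = 26.203450 + 28.242620 = 54.446070 u
The mass defect is 54.446070 − 53.93961 = 0.506460 u.
Converting to energy: 0.506460 u × 931.49 MeV/u = 471.762 MeV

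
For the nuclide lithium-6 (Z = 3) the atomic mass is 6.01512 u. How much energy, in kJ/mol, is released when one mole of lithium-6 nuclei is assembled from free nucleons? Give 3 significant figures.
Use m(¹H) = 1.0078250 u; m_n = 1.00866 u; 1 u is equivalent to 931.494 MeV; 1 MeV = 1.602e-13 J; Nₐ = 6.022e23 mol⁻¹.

Z = 3, so N = A − Z = 6 − 3 = 3.
Mass of separated nucleons = 3(1.0078250) + 3(1.00866) = 3.0234750 + 3.02598 = 6.0494550 u
The mass defect is 6.0494550 − 6.01512 = 0.0343350 u.
Converting to energy: 0.0343350 u × 931.494 MeV/u = 31.9828 MeV
Per nucleus in joules: 31.9828 MeV × 1.602e-13 J/MeV = 5.1236e-12 J
Per mole: 5.1236e-12 J × 6.022e23 mol⁻¹ = 3.0854e+12 J/mol

3.09e+09 kJ/mol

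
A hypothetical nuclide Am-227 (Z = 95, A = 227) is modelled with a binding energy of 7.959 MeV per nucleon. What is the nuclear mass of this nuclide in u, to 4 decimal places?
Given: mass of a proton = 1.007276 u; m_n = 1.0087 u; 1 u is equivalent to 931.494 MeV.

226.9001 u

Total binding energy = 227 × 7.959 = 1806.693 MeV
Mass defect = 1806.693 MeV / (931.494 MeV/u) = 1.939565 u
Constituent mass = 95(1.007276) + 132(1.0087) = 228.839620 u
Nuclear mass = 228.839620 − 1.939565 = 226.900055 u ≈ 226.9001 u (to 4 decimal places)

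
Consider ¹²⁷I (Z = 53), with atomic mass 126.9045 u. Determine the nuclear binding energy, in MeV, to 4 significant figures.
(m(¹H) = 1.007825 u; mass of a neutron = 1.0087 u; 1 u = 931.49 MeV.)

The nucleus contains 53 protons and 127 − 53 = 74 neutrons.
Σm = 53·m(¹H) + 74·m_n = 53.414725 + 74.6438 = 128.058525 u
Mass defect Δm = 128.058525 − 126.9045 = 1.154025 u
Converting to energy: 1.154025 u × 931.49 MeV/u = 1074.96 MeV

1075 MeV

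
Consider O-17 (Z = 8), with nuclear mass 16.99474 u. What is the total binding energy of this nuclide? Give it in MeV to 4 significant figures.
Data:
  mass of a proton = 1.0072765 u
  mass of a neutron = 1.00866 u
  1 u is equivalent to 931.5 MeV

131.7 MeV

Σm = 8·m_p + 9·m_n = 8.0582120 + 9.07794 = 17.1361520 u
The mass defect is 17.1361520 − 16.99474 = 0.1414120 u.
E_B = 0.1414120 × 931.5 = 131.725 MeV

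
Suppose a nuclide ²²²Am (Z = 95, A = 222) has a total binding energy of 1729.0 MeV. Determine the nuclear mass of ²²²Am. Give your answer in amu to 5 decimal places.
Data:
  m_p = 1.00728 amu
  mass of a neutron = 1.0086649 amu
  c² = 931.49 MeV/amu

221.93588 amu

Mass defect = 1729.0 MeV / (931.49 MeV/amu) = 1.8561659 amu
Constituent mass = 95(1.00728) + 127(1.0086649) = 223.7920423 amu
Nuclear mass = 223.7920423 − 1.8561659 = 221.9358764 amu ≈ 221.93588 amu (to 5 decimal places)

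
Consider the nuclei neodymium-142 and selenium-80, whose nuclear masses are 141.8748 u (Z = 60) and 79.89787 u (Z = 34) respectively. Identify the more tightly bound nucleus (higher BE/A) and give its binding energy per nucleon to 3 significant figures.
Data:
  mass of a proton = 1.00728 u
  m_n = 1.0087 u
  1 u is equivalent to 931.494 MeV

selenium-80; 8.73 MeV/nucleon

neodymium-142: Σm = 60(1.00728) + 82(1.0087) = 143.15020 u; Δm = 1.27540 u; E_B = 1188.0 MeV; E_B/A = 8.366 MeV
selenium-80: Σm = 34(1.00728) + 46(1.0087) = 80.64772 u; Δm = 0.74985 u; E_B = 698.48 MeV; E_B/A = 8.731 MeV
selenium-80 has the higher binding energy per nucleon, so it is the more tightly bound nucleus.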